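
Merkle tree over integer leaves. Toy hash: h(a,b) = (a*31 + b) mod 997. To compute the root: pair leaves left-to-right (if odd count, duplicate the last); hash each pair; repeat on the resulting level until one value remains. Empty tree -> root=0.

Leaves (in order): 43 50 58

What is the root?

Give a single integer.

Answer: 861

Derivation:
L0: [43, 50, 58]
L1: h(43,50)=(43*31+50)%997=386 h(58,58)=(58*31+58)%997=859 -> [386, 859]
L2: h(386,859)=(386*31+859)%997=861 -> [861]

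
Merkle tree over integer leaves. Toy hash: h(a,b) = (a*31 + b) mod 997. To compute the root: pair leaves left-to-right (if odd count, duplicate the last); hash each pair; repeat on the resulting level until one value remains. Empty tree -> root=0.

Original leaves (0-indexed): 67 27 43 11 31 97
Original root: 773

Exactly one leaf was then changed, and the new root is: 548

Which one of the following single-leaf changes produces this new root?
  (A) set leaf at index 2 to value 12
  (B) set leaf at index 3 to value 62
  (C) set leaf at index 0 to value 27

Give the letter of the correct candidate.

Answer: C

Derivation:
Original leaves: [67, 27, 43, 11, 31, 97]
Target new root: 548
Try each candidate change and compute the resulting root:
Candidate A: set leaf[2] = 12 -> leaves = [67, 27, 12, 11, 31, 97]
  L0: [67, 27, 12, 11, 31, 97]
  L1: h(67,27)=(67*31+27)%997=110 h(12,11)=(12*31+11)%997=383 h(31,97)=(31*31+97)%997=61 -> [110, 383, 61]
  L2: h(110,383)=(110*31+383)%997=802 h(61,61)=(61*31+61)%997=955 -> [802, 955]
  L3: h(802,955)=(802*31+955)%997=892 -> [892]
  root = 892 != target 548
Candidate B: set leaf[3] = 62 -> leaves = [67, 27, 43, 62, 31, 97]
  L0: [67, 27, 43, 62, 31, 97]
  L1: h(67,27)=(67*31+27)%997=110 h(43,62)=(43*31+62)%997=398 h(31,97)=(31*31+97)%997=61 -> [110, 398, 61]
  L2: h(110,398)=(110*31+398)%997=817 h(61,61)=(61*31+61)%997=955 -> [817, 955]
  L3: h(817,955)=(817*31+955)%997=360 -> [360]
  root = 360 != target 548
Candidate C: set leaf[0] = 27 -> leaves = [27, 27, 43, 11, 31, 97]
  L0: [27, 27, 43, 11, 31, 97]
  L1: h(27,27)=(27*31+27)%997=864 h(43,11)=(43*31+11)%997=347 h(31,97)=(31*31+97)%997=61 -> [864, 347, 61]
  L2: h(864,347)=(864*31+347)%997=212 h(61,61)=(61*31+61)%997=955 -> [212, 955]
  L3: h(212,955)=(212*31+955)%997=548 -> [548]
  root = 548 == target 548  ** MATCH **
Candidate C produces the target root.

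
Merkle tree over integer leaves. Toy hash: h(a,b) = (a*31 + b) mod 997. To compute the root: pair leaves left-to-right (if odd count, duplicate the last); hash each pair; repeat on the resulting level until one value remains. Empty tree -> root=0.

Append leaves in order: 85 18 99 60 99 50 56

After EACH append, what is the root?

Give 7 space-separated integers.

After append 85 (leaves=[85]):
  L0: [85]
  root=85
After append 18 (leaves=[85, 18]):
  L0: [85, 18]
  L1: h(85,18)=(85*31+18)%997=659 -> [659]
  root=659
After append 99 (leaves=[85, 18, 99]):
  L0: [85, 18, 99]
  L1: h(85,18)=(85*31+18)%997=659 h(99,99)=(99*31+99)%997=177 -> [659, 177]
  L2: h(659,177)=(659*31+177)%997=666 -> [666]
  root=666
After append 60 (leaves=[85, 18, 99, 60]):
  L0: [85, 18, 99, 60]
  L1: h(85,18)=(85*31+18)%997=659 h(99,60)=(99*31+60)%997=138 -> [659, 138]
  L2: h(659,138)=(659*31+138)%997=627 -> [627]
  root=627
After append 99 (leaves=[85, 18, 99, 60, 99]):
  L0: [85, 18, 99, 60, 99]
  L1: h(85,18)=(85*31+18)%997=659 h(99,60)=(99*31+60)%997=138 h(99,99)=(99*31+99)%997=177 -> [659, 138, 177]
  L2: h(659,138)=(659*31+138)%997=627 h(177,177)=(177*31+177)%997=679 -> [627, 679]
  L3: h(627,679)=(627*31+679)%997=176 -> [176]
  root=176
After append 50 (leaves=[85, 18, 99, 60, 99, 50]):
  L0: [85, 18, 99, 60, 99, 50]
  L1: h(85,18)=(85*31+18)%997=659 h(99,60)=(99*31+60)%997=138 h(99,50)=(99*31+50)%997=128 -> [659, 138, 128]
  L2: h(659,138)=(659*31+138)%997=627 h(128,128)=(128*31+128)%997=108 -> [627, 108]
  L3: h(627,108)=(627*31+108)%997=602 -> [602]
  root=602
After append 56 (leaves=[85, 18, 99, 60, 99, 50, 56]):
  L0: [85, 18, 99, 60, 99, 50, 56]
  L1: h(85,18)=(85*31+18)%997=659 h(99,60)=(99*31+60)%997=138 h(99,50)=(99*31+50)%997=128 h(56,56)=(56*31+56)%997=795 -> [659, 138, 128, 795]
  L2: h(659,138)=(659*31+138)%997=627 h(128,795)=(128*31+795)%997=775 -> [627, 775]
  L3: h(627,775)=(627*31+775)%997=272 -> [272]
  root=272

Answer: 85 659 666 627 176 602 272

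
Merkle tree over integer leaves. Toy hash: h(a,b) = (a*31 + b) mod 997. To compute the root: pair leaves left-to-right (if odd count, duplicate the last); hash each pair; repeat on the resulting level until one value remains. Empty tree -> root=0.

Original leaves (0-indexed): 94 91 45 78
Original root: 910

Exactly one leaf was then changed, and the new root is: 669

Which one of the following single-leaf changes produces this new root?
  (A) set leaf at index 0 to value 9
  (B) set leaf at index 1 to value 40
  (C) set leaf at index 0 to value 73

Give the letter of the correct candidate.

Answer: C

Derivation:
Original leaves: [94, 91, 45, 78]
Target new root: 669
Try each candidate change and compute the resulting root:
Candidate A: set leaf[0] = 9 -> leaves = [9, 91, 45, 78]
  L0: [9, 91, 45, 78]
  L1: h(9,91)=(9*31+91)%997=370 h(45,78)=(45*31+78)%997=476 -> [370, 476]
  L2: h(370,476)=(370*31+476)%997=979 -> [979]
  root = 979 != target 669
Candidate B: set leaf[1] = 40 -> leaves = [94, 40, 45, 78]
  L0: [94, 40, 45, 78]
  L1: h(94,40)=(94*31+40)%997=960 h(45,78)=(45*31+78)%997=476 -> [960, 476]
  L2: h(960,476)=(960*31+476)%997=326 -> [326]
  root = 326 != target 669
Candidate C: set leaf[0] = 73 -> leaves = [73, 91, 45, 78]
  L0: [73, 91, 45, 78]
  L1: h(73,91)=(73*31+91)%997=360 h(45,78)=(45*31+78)%997=476 -> [360, 476]
  L2: h(360,476)=(360*31+476)%997=669 -> [669]
  root = 669 == target 669  ** MATCH **
Candidate C produces the target root.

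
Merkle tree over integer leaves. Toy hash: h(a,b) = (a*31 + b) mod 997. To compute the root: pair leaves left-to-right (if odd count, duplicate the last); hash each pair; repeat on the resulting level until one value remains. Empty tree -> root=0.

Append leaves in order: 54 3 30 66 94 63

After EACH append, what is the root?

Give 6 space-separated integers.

Answer: 54 680 106 142 958 963

Derivation:
After append 54 (leaves=[54]):
  L0: [54]
  root=54
After append 3 (leaves=[54, 3]):
  L0: [54, 3]
  L1: h(54,3)=(54*31+3)%997=680 -> [680]
  root=680
After append 30 (leaves=[54, 3, 30]):
  L0: [54, 3, 30]
  L1: h(54,3)=(54*31+3)%997=680 h(30,30)=(30*31+30)%997=960 -> [680, 960]
  L2: h(680,960)=(680*31+960)%997=106 -> [106]
  root=106
After append 66 (leaves=[54, 3, 30, 66]):
  L0: [54, 3, 30, 66]
  L1: h(54,3)=(54*31+3)%997=680 h(30,66)=(30*31+66)%997=996 -> [680, 996]
  L2: h(680,996)=(680*31+996)%997=142 -> [142]
  root=142
After append 94 (leaves=[54, 3, 30, 66, 94]):
  L0: [54, 3, 30, 66, 94]
  L1: h(54,3)=(54*31+3)%997=680 h(30,66)=(30*31+66)%997=996 h(94,94)=(94*31+94)%997=17 -> [680, 996, 17]
  L2: h(680,996)=(680*31+996)%997=142 h(17,17)=(17*31+17)%997=544 -> [142, 544]
  L3: h(142,544)=(142*31+544)%997=958 -> [958]
  root=958
After append 63 (leaves=[54, 3, 30, 66, 94, 63]):
  L0: [54, 3, 30, 66, 94, 63]
  L1: h(54,3)=(54*31+3)%997=680 h(30,66)=(30*31+66)%997=996 h(94,63)=(94*31+63)%997=983 -> [680, 996, 983]
  L2: h(680,996)=(680*31+996)%997=142 h(983,983)=(983*31+983)%997=549 -> [142, 549]
  L3: h(142,549)=(142*31+549)%997=963 -> [963]
  root=963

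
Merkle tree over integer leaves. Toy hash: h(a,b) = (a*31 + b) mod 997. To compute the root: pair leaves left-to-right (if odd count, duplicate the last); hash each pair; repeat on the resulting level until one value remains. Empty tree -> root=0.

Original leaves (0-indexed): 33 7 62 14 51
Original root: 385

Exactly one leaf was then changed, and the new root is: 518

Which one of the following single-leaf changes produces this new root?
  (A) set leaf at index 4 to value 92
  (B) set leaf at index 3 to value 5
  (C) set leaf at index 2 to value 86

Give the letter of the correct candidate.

Answer: C

Derivation:
Original leaves: [33, 7, 62, 14, 51]
Target new root: 518
Try each candidate change and compute the resulting root:
Candidate A: set leaf[4] = 92 -> leaves = [33, 7, 62, 14, 92]
  L0: [33, 7, 62, 14, 92]
  L1: h(33,7)=(33*31+7)%997=33 h(62,14)=(62*31+14)%997=939 h(92,92)=(92*31+92)%997=950 -> [33, 939, 950]
  L2: h(33,939)=(33*31+939)%997=965 h(950,950)=(950*31+950)%997=490 -> [965, 490]
  L3: h(965,490)=(965*31+490)%997=495 -> [495]
  root = 495 != target 518
Candidate B: set leaf[3] = 5 -> leaves = [33, 7, 62, 5, 51]
  L0: [33, 7, 62, 5, 51]
  L1: h(33,7)=(33*31+7)%997=33 h(62,5)=(62*31+5)%997=930 h(51,51)=(51*31+51)%997=635 -> [33, 930, 635]
  L2: h(33,930)=(33*31+930)%997=956 h(635,635)=(635*31+635)%997=380 -> [956, 380]
  L3: h(956,380)=(956*31+380)%997=106 -> [106]
  root = 106 != target 518
Candidate C: set leaf[2] = 86 -> leaves = [33, 7, 86, 14, 51]
  L0: [33, 7, 86, 14, 51]
  L1: h(33,7)=(33*31+7)%997=33 h(86,14)=(86*31+14)%997=686 h(51,51)=(51*31+51)%997=635 -> [33, 686, 635]
  L2: h(33,686)=(33*31+686)%997=712 h(635,635)=(635*31+635)%997=380 -> [712, 380]
  L3: h(712,380)=(712*31+380)%997=518 -> [518]
  root = 518 == target 518  ** MATCH **
Candidate C produces the target root.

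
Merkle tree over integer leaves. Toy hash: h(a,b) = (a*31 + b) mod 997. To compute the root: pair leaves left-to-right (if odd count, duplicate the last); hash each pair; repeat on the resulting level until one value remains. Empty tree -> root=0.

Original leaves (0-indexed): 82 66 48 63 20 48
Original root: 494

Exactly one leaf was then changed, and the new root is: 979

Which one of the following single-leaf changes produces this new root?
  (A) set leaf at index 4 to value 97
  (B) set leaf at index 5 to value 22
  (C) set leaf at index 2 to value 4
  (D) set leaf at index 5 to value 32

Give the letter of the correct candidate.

Answer: D

Derivation:
Original leaves: [82, 66, 48, 63, 20, 48]
Target new root: 979
Try each candidate change and compute the resulting root:
Candidate A: set leaf[4] = 97 -> leaves = [82, 66, 48, 63, 97, 48]
  L0: [82, 66, 48, 63, 97, 48]
  L1: h(82,66)=(82*31+66)%997=614 h(48,63)=(48*31+63)%997=554 h(97,48)=(97*31+48)%997=64 -> [614, 554, 64]
  L2: h(614,554)=(614*31+554)%997=645 h(64,64)=(64*31+64)%997=54 -> [645, 54]
  L3: h(645,54)=(645*31+54)%997=109 -> [109]
  root = 109 != target 979
Candidate B: set leaf[5] = 22 -> leaves = [82, 66, 48, 63, 20, 22]
  L0: [82, 66, 48, 63, 20, 22]
  L1: h(82,66)=(82*31+66)%997=614 h(48,63)=(48*31+63)%997=554 h(20,22)=(20*31+22)%997=642 -> [614, 554, 642]
  L2: h(614,554)=(614*31+554)%997=645 h(642,642)=(642*31+642)%997=604 -> [645, 604]
  L3: h(645,604)=(645*31+604)%997=659 -> [659]
  root = 659 != target 979
Candidate C: set leaf[2] = 4 -> leaves = [82, 66, 4, 63, 20, 48]
  L0: [82, 66, 4, 63, 20, 48]
  L1: h(82,66)=(82*31+66)%997=614 h(4,63)=(4*31+63)%997=187 h(20,48)=(20*31+48)%997=668 -> [614, 187, 668]
  L2: h(614,187)=(614*31+187)%997=278 h(668,668)=(668*31+668)%997=439 -> [278, 439]
  L3: h(278,439)=(278*31+439)%997=84 -> [84]
  root = 84 != target 979
Candidate D: set leaf[5] = 32 -> leaves = [82, 66, 48, 63, 20, 32]
  L0: [82, 66, 48, 63, 20, 32]
  L1: h(82,66)=(82*31+66)%997=614 h(48,63)=(48*31+63)%997=554 h(20,32)=(20*31+32)%997=652 -> [614, 554, 652]
  L2: h(614,554)=(614*31+554)%997=645 h(652,652)=(652*31+652)%997=924 -> [645, 924]
  L3: h(645,924)=(645*31+924)%997=979 -> [979]
  root = 979 == target 979  ** MATCH **
Candidate D produces the target root.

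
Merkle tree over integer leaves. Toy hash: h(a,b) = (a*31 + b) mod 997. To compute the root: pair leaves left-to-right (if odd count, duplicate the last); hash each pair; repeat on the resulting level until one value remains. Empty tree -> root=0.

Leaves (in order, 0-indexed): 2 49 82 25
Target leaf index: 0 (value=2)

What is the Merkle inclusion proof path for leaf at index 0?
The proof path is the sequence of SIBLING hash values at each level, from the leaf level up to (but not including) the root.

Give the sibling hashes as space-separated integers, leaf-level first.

L0 (leaves): [2, 49, 82, 25], target index=0
L1: h(2,49)=(2*31+49)%997=111 [pair 0] h(82,25)=(82*31+25)%997=573 [pair 1] -> [111, 573]
  Sibling for proof at L0: 49
L2: h(111,573)=(111*31+573)%997=26 [pair 0] -> [26]
  Sibling for proof at L1: 573
Root: 26
Proof path (sibling hashes from leaf to root): [49, 573]

Answer: 49 573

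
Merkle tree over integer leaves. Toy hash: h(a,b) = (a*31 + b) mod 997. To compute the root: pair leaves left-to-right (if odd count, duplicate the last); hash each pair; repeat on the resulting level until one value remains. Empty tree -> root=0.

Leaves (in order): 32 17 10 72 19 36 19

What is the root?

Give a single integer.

Answer: 486

Derivation:
L0: [32, 17, 10, 72, 19, 36, 19]
L1: h(32,17)=(32*31+17)%997=12 h(10,72)=(10*31+72)%997=382 h(19,36)=(19*31+36)%997=625 h(19,19)=(19*31+19)%997=608 -> [12, 382, 625, 608]
L2: h(12,382)=(12*31+382)%997=754 h(625,608)=(625*31+608)%997=43 -> [754, 43]
L3: h(754,43)=(754*31+43)%997=486 -> [486]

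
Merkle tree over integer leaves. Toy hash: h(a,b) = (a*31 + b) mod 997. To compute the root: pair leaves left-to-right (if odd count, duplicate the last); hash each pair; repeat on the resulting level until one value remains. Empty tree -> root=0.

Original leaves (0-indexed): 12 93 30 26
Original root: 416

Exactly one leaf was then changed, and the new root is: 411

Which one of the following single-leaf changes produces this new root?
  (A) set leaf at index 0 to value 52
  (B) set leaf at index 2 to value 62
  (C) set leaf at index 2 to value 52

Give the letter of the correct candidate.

Original leaves: [12, 93, 30, 26]
Target new root: 411
Try each candidate change and compute the resulting root:
Candidate A: set leaf[0] = 52 -> leaves = [52, 93, 30, 26]
  L0: [52, 93, 30, 26]
  L1: h(52,93)=(52*31+93)%997=708 h(30,26)=(30*31+26)%997=956 -> [708, 956]
  L2: h(708,956)=(708*31+956)%997=970 -> [970]
  root = 970 != target 411
Candidate B: set leaf[2] = 62 -> leaves = [12, 93, 62, 26]
  L0: [12, 93, 62, 26]
  L1: h(12,93)=(12*31+93)%997=465 h(62,26)=(62*31+26)%997=951 -> [465, 951]
  L2: h(465,951)=(465*31+951)%997=411 -> [411]
  root = 411 == target 411  ** MATCH **
Candidate C: set leaf[2] = 52 -> leaves = [12, 93, 52, 26]
  L0: [12, 93, 52, 26]
  L1: h(12,93)=(12*31+93)%997=465 h(52,26)=(52*31+26)%997=641 -> [465, 641]
  L2: h(465,641)=(465*31+641)%997=101 -> [101]
  root = 101 != target 411
Candidate B produces the target root.

Answer: B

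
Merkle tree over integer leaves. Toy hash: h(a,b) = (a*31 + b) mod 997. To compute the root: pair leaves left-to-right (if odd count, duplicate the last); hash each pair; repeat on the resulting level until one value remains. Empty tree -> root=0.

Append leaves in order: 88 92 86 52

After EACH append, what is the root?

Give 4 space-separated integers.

After append 88 (leaves=[88]):
  L0: [88]
  root=88
After append 92 (leaves=[88, 92]):
  L0: [88, 92]
  L1: h(88,92)=(88*31+92)%997=826 -> [826]
  root=826
After append 86 (leaves=[88, 92, 86]):
  L0: [88, 92, 86]
  L1: h(88,92)=(88*31+92)%997=826 h(86,86)=(86*31+86)%997=758 -> [826, 758]
  L2: h(826,758)=(826*31+758)%997=442 -> [442]
  root=442
After append 52 (leaves=[88, 92, 86, 52]):
  L0: [88, 92, 86, 52]
  L1: h(88,92)=(88*31+92)%997=826 h(86,52)=(86*31+52)%997=724 -> [826, 724]
  L2: h(826,724)=(826*31+724)%997=408 -> [408]
  root=408

Answer: 88 826 442 408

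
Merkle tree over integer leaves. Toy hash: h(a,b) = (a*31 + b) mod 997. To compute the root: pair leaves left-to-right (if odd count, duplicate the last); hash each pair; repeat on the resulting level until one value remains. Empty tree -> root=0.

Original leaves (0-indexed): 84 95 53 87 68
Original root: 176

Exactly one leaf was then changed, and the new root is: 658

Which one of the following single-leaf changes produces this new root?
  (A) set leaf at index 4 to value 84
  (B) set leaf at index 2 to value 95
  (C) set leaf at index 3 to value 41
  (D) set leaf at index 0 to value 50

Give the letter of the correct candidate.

Original leaves: [84, 95, 53, 87, 68]
Target new root: 658
Try each candidate change and compute the resulting root:
Candidate A: set leaf[4] = 84 -> leaves = [84, 95, 53, 87, 84]
  L0: [84, 95, 53, 87, 84]
  L1: h(84,95)=(84*31+95)%997=705 h(53,87)=(53*31+87)%997=733 h(84,84)=(84*31+84)%997=694 -> [705, 733, 694]
  L2: h(705,733)=(705*31+733)%997=654 h(694,694)=(694*31+694)%997=274 -> [654, 274]
  L3: h(654,274)=(654*31+274)%997=608 -> [608]
  root = 608 != target 658
Candidate B: set leaf[2] = 95 -> leaves = [84, 95, 95, 87, 68]
  L0: [84, 95, 95, 87, 68]
  L1: h(84,95)=(84*31+95)%997=705 h(95,87)=(95*31+87)%997=41 h(68,68)=(68*31+68)%997=182 -> [705, 41, 182]
  L2: h(705,41)=(705*31+41)%997=959 h(182,182)=(182*31+182)%997=839 -> [959, 839]
  L3: h(959,839)=(959*31+839)%997=658 -> [658]
  root = 658 == target 658  ** MATCH **
Candidate C: set leaf[3] = 41 -> leaves = [84, 95, 53, 41, 68]
  L0: [84, 95, 53, 41, 68]
  L1: h(84,95)=(84*31+95)%997=705 h(53,41)=(53*31+41)%997=687 h(68,68)=(68*31+68)%997=182 -> [705, 687, 182]
  L2: h(705,687)=(705*31+687)%997=608 h(182,182)=(182*31+182)%997=839 -> [608, 839]
  L3: h(608,839)=(608*31+839)%997=744 -> [744]
  root = 744 != target 658
Candidate D: set leaf[0] = 50 -> leaves = [50, 95, 53, 87, 68]
  L0: [50, 95, 53, 87, 68]
  L1: h(50,95)=(50*31+95)%997=648 h(53,87)=(53*31+87)%997=733 h(68,68)=(68*31+68)%997=182 -> [648, 733, 182]
  L2: h(648,733)=(648*31+733)%997=881 h(182,182)=(182*31+182)%997=839 -> [881, 839]
  L3: h(881,839)=(881*31+839)%997=234 -> [234]
  root = 234 != target 658
Candidate B produces the target root.

Answer: B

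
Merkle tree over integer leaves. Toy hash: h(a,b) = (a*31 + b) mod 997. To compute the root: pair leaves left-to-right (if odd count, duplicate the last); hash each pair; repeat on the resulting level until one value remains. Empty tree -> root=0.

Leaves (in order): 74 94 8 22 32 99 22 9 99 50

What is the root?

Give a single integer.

Answer: 779

Derivation:
L0: [74, 94, 8, 22, 32, 99, 22, 9, 99, 50]
L1: h(74,94)=(74*31+94)%997=394 h(8,22)=(8*31+22)%997=270 h(32,99)=(32*31+99)%997=94 h(22,9)=(22*31+9)%997=691 h(99,50)=(99*31+50)%997=128 -> [394, 270, 94, 691, 128]
L2: h(394,270)=(394*31+270)%997=520 h(94,691)=(94*31+691)%997=614 h(128,128)=(128*31+128)%997=108 -> [520, 614, 108]
L3: h(520,614)=(520*31+614)%997=782 h(108,108)=(108*31+108)%997=465 -> [782, 465]
L4: h(782,465)=(782*31+465)%997=779 -> [779]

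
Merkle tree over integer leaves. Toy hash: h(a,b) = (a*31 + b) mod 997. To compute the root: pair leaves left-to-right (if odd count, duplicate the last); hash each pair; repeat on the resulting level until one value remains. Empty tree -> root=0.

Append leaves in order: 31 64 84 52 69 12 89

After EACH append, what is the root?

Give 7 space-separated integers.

Answer: 31 28 565 533 440 610 310

Derivation:
After append 31 (leaves=[31]):
  L0: [31]
  root=31
After append 64 (leaves=[31, 64]):
  L0: [31, 64]
  L1: h(31,64)=(31*31+64)%997=28 -> [28]
  root=28
After append 84 (leaves=[31, 64, 84]):
  L0: [31, 64, 84]
  L1: h(31,64)=(31*31+64)%997=28 h(84,84)=(84*31+84)%997=694 -> [28, 694]
  L2: h(28,694)=(28*31+694)%997=565 -> [565]
  root=565
After append 52 (leaves=[31, 64, 84, 52]):
  L0: [31, 64, 84, 52]
  L1: h(31,64)=(31*31+64)%997=28 h(84,52)=(84*31+52)%997=662 -> [28, 662]
  L2: h(28,662)=(28*31+662)%997=533 -> [533]
  root=533
After append 69 (leaves=[31, 64, 84, 52, 69]):
  L0: [31, 64, 84, 52, 69]
  L1: h(31,64)=(31*31+64)%997=28 h(84,52)=(84*31+52)%997=662 h(69,69)=(69*31+69)%997=214 -> [28, 662, 214]
  L2: h(28,662)=(28*31+662)%997=533 h(214,214)=(214*31+214)%997=866 -> [533, 866]
  L3: h(533,866)=(533*31+866)%997=440 -> [440]
  root=440
After append 12 (leaves=[31, 64, 84, 52, 69, 12]):
  L0: [31, 64, 84, 52, 69, 12]
  L1: h(31,64)=(31*31+64)%997=28 h(84,52)=(84*31+52)%997=662 h(69,12)=(69*31+12)%997=157 -> [28, 662, 157]
  L2: h(28,662)=(28*31+662)%997=533 h(157,157)=(157*31+157)%997=39 -> [533, 39]
  L3: h(533,39)=(533*31+39)%997=610 -> [610]
  root=610
After append 89 (leaves=[31, 64, 84, 52, 69, 12, 89]):
  L0: [31, 64, 84, 52, 69, 12, 89]
  L1: h(31,64)=(31*31+64)%997=28 h(84,52)=(84*31+52)%997=662 h(69,12)=(69*31+12)%997=157 h(89,89)=(89*31+89)%997=854 -> [28, 662, 157, 854]
  L2: h(28,662)=(28*31+662)%997=533 h(157,854)=(157*31+854)%997=736 -> [533, 736]
  L3: h(533,736)=(533*31+736)%997=310 -> [310]
  root=310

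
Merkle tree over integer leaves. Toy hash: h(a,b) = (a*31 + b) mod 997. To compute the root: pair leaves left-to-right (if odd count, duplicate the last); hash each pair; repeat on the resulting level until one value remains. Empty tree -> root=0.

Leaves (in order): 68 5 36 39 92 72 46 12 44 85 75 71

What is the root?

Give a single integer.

Answer: 856

Derivation:
L0: [68, 5, 36, 39, 92, 72, 46, 12, 44, 85, 75, 71]
L1: h(68,5)=(68*31+5)%997=119 h(36,39)=(36*31+39)%997=158 h(92,72)=(92*31+72)%997=930 h(46,12)=(46*31+12)%997=441 h(44,85)=(44*31+85)%997=452 h(75,71)=(75*31+71)%997=402 -> [119, 158, 930, 441, 452, 402]
L2: h(119,158)=(119*31+158)%997=856 h(930,441)=(930*31+441)%997=358 h(452,402)=(452*31+402)%997=456 -> [856, 358, 456]
L3: h(856,358)=(856*31+358)%997=972 h(456,456)=(456*31+456)%997=634 -> [972, 634]
L4: h(972,634)=(972*31+634)%997=856 -> [856]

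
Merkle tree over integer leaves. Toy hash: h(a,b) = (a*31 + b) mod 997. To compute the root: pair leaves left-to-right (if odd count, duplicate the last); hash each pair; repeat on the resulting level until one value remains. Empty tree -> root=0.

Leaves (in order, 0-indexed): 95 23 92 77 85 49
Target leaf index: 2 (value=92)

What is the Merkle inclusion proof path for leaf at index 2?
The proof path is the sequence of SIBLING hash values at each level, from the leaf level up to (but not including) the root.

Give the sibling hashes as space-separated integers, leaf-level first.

L0 (leaves): [95, 23, 92, 77, 85, 49], target index=2
L1: h(95,23)=(95*31+23)%997=974 [pair 0] h(92,77)=(92*31+77)%997=935 [pair 1] h(85,49)=(85*31+49)%997=690 [pair 2] -> [974, 935, 690]
  Sibling for proof at L0: 77
L2: h(974,935)=(974*31+935)%997=222 [pair 0] h(690,690)=(690*31+690)%997=146 [pair 1] -> [222, 146]
  Sibling for proof at L1: 974
L3: h(222,146)=(222*31+146)%997=49 [pair 0] -> [49]
  Sibling for proof at L2: 146
Root: 49
Proof path (sibling hashes from leaf to root): [77, 974, 146]

Answer: 77 974 146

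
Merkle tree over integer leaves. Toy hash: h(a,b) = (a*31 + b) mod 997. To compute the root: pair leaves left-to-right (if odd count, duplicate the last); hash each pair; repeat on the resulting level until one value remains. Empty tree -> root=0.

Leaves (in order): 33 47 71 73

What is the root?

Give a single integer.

L0: [33, 47, 71, 73]
L1: h(33,47)=(33*31+47)%997=73 h(71,73)=(71*31+73)%997=280 -> [73, 280]
L2: h(73,280)=(73*31+280)%997=549 -> [549]

Answer: 549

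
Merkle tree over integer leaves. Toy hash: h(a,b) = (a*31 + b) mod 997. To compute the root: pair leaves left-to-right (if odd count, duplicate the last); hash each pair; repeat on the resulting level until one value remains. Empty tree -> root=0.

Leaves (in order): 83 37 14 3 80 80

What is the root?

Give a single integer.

L0: [83, 37, 14, 3, 80, 80]
L1: h(83,37)=(83*31+37)%997=616 h(14,3)=(14*31+3)%997=437 h(80,80)=(80*31+80)%997=566 -> [616, 437, 566]
L2: h(616,437)=(616*31+437)%997=590 h(566,566)=(566*31+566)%997=166 -> [590, 166]
L3: h(590,166)=(590*31+166)%997=510 -> [510]

Answer: 510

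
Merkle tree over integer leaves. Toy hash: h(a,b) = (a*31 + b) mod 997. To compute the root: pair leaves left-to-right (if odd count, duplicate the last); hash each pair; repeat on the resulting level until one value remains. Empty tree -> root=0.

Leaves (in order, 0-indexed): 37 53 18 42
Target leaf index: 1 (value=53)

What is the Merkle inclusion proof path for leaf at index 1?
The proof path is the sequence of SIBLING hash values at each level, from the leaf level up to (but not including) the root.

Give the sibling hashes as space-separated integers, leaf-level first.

L0 (leaves): [37, 53, 18, 42], target index=1
L1: h(37,53)=(37*31+53)%997=203 [pair 0] h(18,42)=(18*31+42)%997=600 [pair 1] -> [203, 600]
  Sibling for proof at L0: 37
L2: h(203,600)=(203*31+600)%997=911 [pair 0] -> [911]
  Sibling for proof at L1: 600
Root: 911
Proof path (sibling hashes from leaf to root): [37, 600]

Answer: 37 600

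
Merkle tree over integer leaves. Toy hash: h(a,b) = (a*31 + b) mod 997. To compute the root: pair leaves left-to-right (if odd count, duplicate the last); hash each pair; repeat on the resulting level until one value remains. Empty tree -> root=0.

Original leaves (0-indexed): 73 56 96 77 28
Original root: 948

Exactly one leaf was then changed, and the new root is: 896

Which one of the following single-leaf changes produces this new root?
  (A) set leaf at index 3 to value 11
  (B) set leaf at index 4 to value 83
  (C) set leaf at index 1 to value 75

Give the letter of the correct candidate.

Original leaves: [73, 56, 96, 77, 28]
Target new root: 896
Try each candidate change and compute the resulting root:
Candidate A: set leaf[3] = 11 -> leaves = [73, 56, 96, 11, 28]
  L0: [73, 56, 96, 11, 28]
  L1: h(73,56)=(73*31+56)%997=325 h(96,11)=(96*31+11)%997=993 h(28,28)=(28*31+28)%997=896 -> [325, 993, 896]
  L2: h(325,993)=(325*31+993)%997=101 h(896,896)=(896*31+896)%997=756 -> [101, 756]
  L3: h(101,756)=(101*31+756)%997=896 -> [896]
  root = 896 == target 896  ** MATCH **
Candidate B: set leaf[4] = 83 -> leaves = [73, 56, 96, 77, 83]
  L0: [73, 56, 96, 77, 83]
  L1: h(73,56)=(73*31+56)%997=325 h(96,77)=(96*31+77)%997=62 h(83,83)=(83*31+83)%997=662 -> [325, 62, 662]
  L2: h(325,62)=(325*31+62)%997=167 h(662,662)=(662*31+662)%997=247 -> [167, 247]
  L3: h(167,247)=(167*31+247)%997=439 -> [439]
  root = 439 != target 896
Candidate C: set leaf[1] = 75 -> leaves = [73, 75, 96, 77, 28]
  L0: [73, 75, 96, 77, 28]
  L1: h(73,75)=(73*31+75)%997=344 h(96,77)=(96*31+77)%997=62 h(28,28)=(28*31+28)%997=896 -> [344, 62, 896]
  L2: h(344,62)=(344*31+62)%997=756 h(896,896)=(896*31+896)%997=756 -> [756, 756]
  L3: h(756,756)=(756*31+756)%997=264 -> [264]
  root = 264 != target 896
Candidate A produces the target root.

Answer: A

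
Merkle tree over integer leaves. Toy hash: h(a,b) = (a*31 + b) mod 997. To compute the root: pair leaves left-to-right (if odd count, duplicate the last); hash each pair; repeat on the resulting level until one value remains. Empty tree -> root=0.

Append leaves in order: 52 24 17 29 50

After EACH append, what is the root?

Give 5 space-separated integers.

After append 52 (leaves=[52]):
  L0: [52]
  root=52
After append 24 (leaves=[52, 24]):
  L0: [52, 24]
  L1: h(52,24)=(52*31+24)%997=639 -> [639]
  root=639
After append 17 (leaves=[52, 24, 17]):
  L0: [52, 24, 17]
  L1: h(52,24)=(52*31+24)%997=639 h(17,17)=(17*31+17)%997=544 -> [639, 544]
  L2: h(639,544)=(639*31+544)%997=413 -> [413]
  root=413
After append 29 (leaves=[52, 24, 17, 29]):
  L0: [52, 24, 17, 29]
  L1: h(52,24)=(52*31+24)%997=639 h(17,29)=(17*31+29)%997=556 -> [639, 556]
  L2: h(639,556)=(639*31+556)%997=425 -> [425]
  root=425
After append 50 (leaves=[52, 24, 17, 29, 50]):
  L0: [52, 24, 17, 29, 50]
  L1: h(52,24)=(52*31+24)%997=639 h(17,29)=(17*31+29)%997=556 h(50,50)=(50*31+50)%997=603 -> [639, 556, 603]
  L2: h(639,556)=(639*31+556)%997=425 h(603,603)=(603*31+603)%997=353 -> [425, 353]
  L3: h(425,353)=(425*31+353)%997=567 -> [567]
  root=567

Answer: 52 639 413 425 567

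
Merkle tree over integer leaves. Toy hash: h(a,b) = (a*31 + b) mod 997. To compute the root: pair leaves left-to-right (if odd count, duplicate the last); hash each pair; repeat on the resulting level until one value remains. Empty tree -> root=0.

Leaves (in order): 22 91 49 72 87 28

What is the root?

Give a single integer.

L0: [22, 91, 49, 72, 87, 28]
L1: h(22,91)=(22*31+91)%997=773 h(49,72)=(49*31+72)%997=594 h(87,28)=(87*31+28)%997=731 -> [773, 594, 731]
L2: h(773,594)=(773*31+594)%997=629 h(731,731)=(731*31+731)%997=461 -> [629, 461]
L3: h(629,461)=(629*31+461)%997=20 -> [20]

Answer: 20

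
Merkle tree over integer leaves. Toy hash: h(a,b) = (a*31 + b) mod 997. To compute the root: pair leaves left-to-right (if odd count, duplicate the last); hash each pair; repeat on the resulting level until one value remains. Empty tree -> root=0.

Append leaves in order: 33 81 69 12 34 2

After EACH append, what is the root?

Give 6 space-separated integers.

Answer: 33 107 540 483 936 909

Derivation:
After append 33 (leaves=[33]):
  L0: [33]
  root=33
After append 81 (leaves=[33, 81]):
  L0: [33, 81]
  L1: h(33,81)=(33*31+81)%997=107 -> [107]
  root=107
After append 69 (leaves=[33, 81, 69]):
  L0: [33, 81, 69]
  L1: h(33,81)=(33*31+81)%997=107 h(69,69)=(69*31+69)%997=214 -> [107, 214]
  L2: h(107,214)=(107*31+214)%997=540 -> [540]
  root=540
After append 12 (leaves=[33, 81, 69, 12]):
  L0: [33, 81, 69, 12]
  L1: h(33,81)=(33*31+81)%997=107 h(69,12)=(69*31+12)%997=157 -> [107, 157]
  L2: h(107,157)=(107*31+157)%997=483 -> [483]
  root=483
After append 34 (leaves=[33, 81, 69, 12, 34]):
  L0: [33, 81, 69, 12, 34]
  L1: h(33,81)=(33*31+81)%997=107 h(69,12)=(69*31+12)%997=157 h(34,34)=(34*31+34)%997=91 -> [107, 157, 91]
  L2: h(107,157)=(107*31+157)%997=483 h(91,91)=(91*31+91)%997=918 -> [483, 918]
  L3: h(483,918)=(483*31+918)%997=936 -> [936]
  root=936
After append 2 (leaves=[33, 81, 69, 12, 34, 2]):
  L0: [33, 81, 69, 12, 34, 2]
  L1: h(33,81)=(33*31+81)%997=107 h(69,12)=(69*31+12)%997=157 h(34,2)=(34*31+2)%997=59 -> [107, 157, 59]
  L2: h(107,157)=(107*31+157)%997=483 h(59,59)=(59*31+59)%997=891 -> [483, 891]
  L3: h(483,891)=(483*31+891)%997=909 -> [909]
  root=909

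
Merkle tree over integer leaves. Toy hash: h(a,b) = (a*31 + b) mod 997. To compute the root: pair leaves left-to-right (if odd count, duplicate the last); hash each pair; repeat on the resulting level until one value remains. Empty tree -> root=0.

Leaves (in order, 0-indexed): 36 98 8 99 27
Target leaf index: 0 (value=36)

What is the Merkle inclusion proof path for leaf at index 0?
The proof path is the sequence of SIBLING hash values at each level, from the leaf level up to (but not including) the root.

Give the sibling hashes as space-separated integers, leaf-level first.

Answer: 98 347 729

Derivation:
L0 (leaves): [36, 98, 8, 99, 27], target index=0
L1: h(36,98)=(36*31+98)%997=217 [pair 0] h(8,99)=(8*31+99)%997=347 [pair 1] h(27,27)=(27*31+27)%997=864 [pair 2] -> [217, 347, 864]
  Sibling for proof at L0: 98
L2: h(217,347)=(217*31+347)%997=95 [pair 0] h(864,864)=(864*31+864)%997=729 [pair 1] -> [95, 729]
  Sibling for proof at L1: 347
L3: h(95,729)=(95*31+729)%997=683 [pair 0] -> [683]
  Sibling for proof at L2: 729
Root: 683
Proof path (sibling hashes from leaf to root): [98, 347, 729]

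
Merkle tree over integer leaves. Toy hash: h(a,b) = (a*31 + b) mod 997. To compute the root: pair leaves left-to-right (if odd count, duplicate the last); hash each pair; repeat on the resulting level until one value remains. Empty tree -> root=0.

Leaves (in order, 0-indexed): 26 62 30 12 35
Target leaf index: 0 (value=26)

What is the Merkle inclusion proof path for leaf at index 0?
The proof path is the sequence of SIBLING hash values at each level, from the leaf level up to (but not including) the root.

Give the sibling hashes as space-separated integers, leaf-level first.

L0 (leaves): [26, 62, 30, 12, 35], target index=0
L1: h(26,62)=(26*31+62)%997=868 [pair 0] h(30,12)=(30*31+12)%997=942 [pair 1] h(35,35)=(35*31+35)%997=123 [pair 2] -> [868, 942, 123]
  Sibling for proof at L0: 62
L2: h(868,942)=(868*31+942)%997=931 [pair 0] h(123,123)=(123*31+123)%997=945 [pair 1] -> [931, 945]
  Sibling for proof at L1: 942
L3: h(931,945)=(931*31+945)%997=893 [pair 0] -> [893]
  Sibling for proof at L2: 945
Root: 893
Proof path (sibling hashes from leaf to root): [62, 942, 945]

Answer: 62 942 945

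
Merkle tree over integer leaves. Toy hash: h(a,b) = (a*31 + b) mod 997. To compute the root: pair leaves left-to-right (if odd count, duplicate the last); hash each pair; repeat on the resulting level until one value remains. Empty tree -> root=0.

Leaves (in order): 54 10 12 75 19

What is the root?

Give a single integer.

Answer: 605

Derivation:
L0: [54, 10, 12, 75, 19]
L1: h(54,10)=(54*31+10)%997=687 h(12,75)=(12*31+75)%997=447 h(19,19)=(19*31+19)%997=608 -> [687, 447, 608]
L2: h(687,447)=(687*31+447)%997=807 h(608,608)=(608*31+608)%997=513 -> [807, 513]
L3: h(807,513)=(807*31+513)%997=605 -> [605]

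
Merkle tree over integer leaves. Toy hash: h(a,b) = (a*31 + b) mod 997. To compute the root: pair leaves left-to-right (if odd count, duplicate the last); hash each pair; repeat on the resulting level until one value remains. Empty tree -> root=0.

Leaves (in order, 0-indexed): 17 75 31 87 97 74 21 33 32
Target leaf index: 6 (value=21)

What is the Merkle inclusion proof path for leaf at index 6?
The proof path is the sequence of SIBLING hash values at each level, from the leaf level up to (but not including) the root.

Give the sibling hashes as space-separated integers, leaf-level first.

L0 (leaves): [17, 75, 31, 87, 97, 74, 21, 33, 32], target index=6
L1: h(17,75)=(17*31+75)%997=602 [pair 0] h(31,87)=(31*31+87)%997=51 [pair 1] h(97,74)=(97*31+74)%997=90 [pair 2] h(21,33)=(21*31+33)%997=684 [pair 3] h(32,32)=(32*31+32)%997=27 [pair 4] -> [602, 51, 90, 684, 27]
  Sibling for proof at L0: 33
L2: h(602,51)=(602*31+51)%997=767 [pair 0] h(90,684)=(90*31+684)%997=483 [pair 1] h(27,27)=(27*31+27)%997=864 [pair 2] -> [767, 483, 864]
  Sibling for proof at L1: 90
L3: h(767,483)=(767*31+483)%997=332 [pair 0] h(864,864)=(864*31+864)%997=729 [pair 1] -> [332, 729]
  Sibling for proof at L2: 767
L4: h(332,729)=(332*31+729)%997=54 [pair 0] -> [54]
  Sibling for proof at L3: 729
Root: 54
Proof path (sibling hashes from leaf to root): [33, 90, 767, 729]

Answer: 33 90 767 729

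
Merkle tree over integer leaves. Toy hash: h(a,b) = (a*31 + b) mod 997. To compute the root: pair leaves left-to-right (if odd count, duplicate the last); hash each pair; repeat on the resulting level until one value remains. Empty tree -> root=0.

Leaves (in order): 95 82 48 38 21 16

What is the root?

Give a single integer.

Answer: 555

Derivation:
L0: [95, 82, 48, 38, 21, 16]
L1: h(95,82)=(95*31+82)%997=36 h(48,38)=(48*31+38)%997=529 h(21,16)=(21*31+16)%997=667 -> [36, 529, 667]
L2: h(36,529)=(36*31+529)%997=648 h(667,667)=(667*31+667)%997=407 -> [648, 407]
L3: h(648,407)=(648*31+407)%997=555 -> [555]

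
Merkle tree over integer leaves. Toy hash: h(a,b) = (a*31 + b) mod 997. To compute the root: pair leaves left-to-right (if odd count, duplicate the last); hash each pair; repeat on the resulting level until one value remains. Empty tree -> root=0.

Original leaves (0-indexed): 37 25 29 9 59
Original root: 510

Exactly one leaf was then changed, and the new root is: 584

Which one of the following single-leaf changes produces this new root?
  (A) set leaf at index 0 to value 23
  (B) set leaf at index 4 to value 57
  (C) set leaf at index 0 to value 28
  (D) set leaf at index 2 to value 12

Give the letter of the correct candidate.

Original leaves: [37, 25, 29, 9, 59]
Target new root: 584
Try each candidate change and compute the resulting root:
Candidate A: set leaf[0] = 23 -> leaves = [23, 25, 29, 9, 59]
  L0: [23, 25, 29, 9, 59]
  L1: h(23,25)=(23*31+25)%997=738 h(29,9)=(29*31+9)%997=908 h(59,59)=(59*31+59)%997=891 -> [738, 908, 891]
  L2: h(738,908)=(738*31+908)%997=855 h(891,891)=(891*31+891)%997=596 -> [855, 596]
  L3: h(855,596)=(855*31+596)%997=182 -> [182]
  root = 182 != target 584
Candidate B: set leaf[4] = 57 -> leaves = [37, 25, 29, 9, 57]
  L0: [37, 25, 29, 9, 57]
  L1: h(37,25)=(37*31+25)%997=175 h(29,9)=(29*31+9)%997=908 h(57,57)=(57*31+57)%997=827 -> [175, 908, 827]
  L2: h(175,908)=(175*31+908)%997=351 h(827,827)=(827*31+827)%997=542 -> [351, 542]
  L3: h(351,542)=(351*31+542)%997=456 -> [456]
  root = 456 != target 584
Candidate C: set leaf[0] = 28 -> leaves = [28, 25, 29, 9, 59]
  L0: [28, 25, 29, 9, 59]
  L1: h(28,25)=(28*31+25)%997=893 h(29,9)=(29*31+9)%997=908 h(59,59)=(59*31+59)%997=891 -> [893, 908, 891]
  L2: h(893,908)=(893*31+908)%997=675 h(891,891)=(891*31+891)%997=596 -> [675, 596]
  L3: h(675,596)=(675*31+596)%997=584 -> [584]
  root = 584 == target 584  ** MATCH **
Candidate D: set leaf[2] = 12 -> leaves = [37, 25, 12, 9, 59]
  L0: [37, 25, 12, 9, 59]
  L1: h(37,25)=(37*31+25)%997=175 h(12,9)=(12*31+9)%997=381 h(59,59)=(59*31+59)%997=891 -> [175, 381, 891]
  L2: h(175,381)=(175*31+381)%997=821 h(891,891)=(891*31+891)%997=596 -> [821, 596]
  L3: h(821,596)=(821*31+596)%997=125 -> [125]
  root = 125 != target 584
Candidate C produces the target root.

Answer: C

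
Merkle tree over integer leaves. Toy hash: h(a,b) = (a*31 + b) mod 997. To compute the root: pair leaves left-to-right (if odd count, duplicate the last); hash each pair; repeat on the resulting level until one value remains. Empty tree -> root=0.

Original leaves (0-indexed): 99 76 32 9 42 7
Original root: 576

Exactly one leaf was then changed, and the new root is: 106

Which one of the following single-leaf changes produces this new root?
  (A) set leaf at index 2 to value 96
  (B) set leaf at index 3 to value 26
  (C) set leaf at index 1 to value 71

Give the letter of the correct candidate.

Answer: B

Derivation:
Original leaves: [99, 76, 32, 9, 42, 7]
Target new root: 106
Try each candidate change and compute the resulting root:
Candidate A: set leaf[2] = 96 -> leaves = [99, 76, 96, 9, 42, 7]
  L0: [99, 76, 96, 9, 42, 7]
  L1: h(99,76)=(99*31+76)%997=154 h(96,9)=(96*31+9)%997=991 h(42,7)=(42*31+7)%997=312 -> [154, 991, 312]
  L2: h(154,991)=(154*31+991)%997=780 h(312,312)=(312*31+312)%997=14 -> [780, 14]
  L3: h(780,14)=(780*31+14)%997=266 -> [266]
  root = 266 != target 106
Candidate B: set leaf[3] = 26 -> leaves = [99, 76, 32, 26, 42, 7]
  L0: [99, 76, 32, 26, 42, 7]
  L1: h(99,76)=(99*31+76)%997=154 h(32,26)=(32*31+26)%997=21 h(42,7)=(42*31+7)%997=312 -> [154, 21, 312]
  L2: h(154,21)=(154*31+21)%997=807 h(312,312)=(312*31+312)%997=14 -> [807, 14]
  L3: h(807,14)=(807*31+14)%997=106 -> [106]
  root = 106 == target 106  ** MATCH **
Candidate C: set leaf[1] = 71 -> leaves = [99, 71, 32, 9, 42, 7]
  L0: [99, 71, 32, 9, 42, 7]
  L1: h(99,71)=(99*31+71)%997=149 h(32,9)=(32*31+9)%997=4 h(42,7)=(42*31+7)%997=312 -> [149, 4, 312]
  L2: h(149,4)=(149*31+4)%997=635 h(312,312)=(312*31+312)%997=14 -> [635, 14]
  L3: h(635,14)=(635*31+14)%997=756 -> [756]
  root = 756 != target 106
Candidate B produces the target root.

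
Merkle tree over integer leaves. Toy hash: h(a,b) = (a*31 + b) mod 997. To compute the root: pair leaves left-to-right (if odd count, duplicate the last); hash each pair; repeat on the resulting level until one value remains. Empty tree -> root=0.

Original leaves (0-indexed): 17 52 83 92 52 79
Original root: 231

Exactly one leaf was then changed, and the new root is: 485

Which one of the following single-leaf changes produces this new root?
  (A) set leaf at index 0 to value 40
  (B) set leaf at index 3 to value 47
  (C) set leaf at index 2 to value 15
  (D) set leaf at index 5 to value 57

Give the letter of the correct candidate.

Answer: A

Derivation:
Original leaves: [17, 52, 83, 92, 52, 79]
Target new root: 485
Try each candidate change and compute the resulting root:
Candidate A: set leaf[0] = 40 -> leaves = [40, 52, 83, 92, 52, 79]
  L0: [40, 52, 83, 92, 52, 79]
  L1: h(40,52)=(40*31+52)%997=295 h(83,92)=(83*31+92)%997=671 h(52,79)=(52*31+79)%997=694 -> [295, 671, 694]
  L2: h(295,671)=(295*31+671)%997=843 h(694,694)=(694*31+694)%997=274 -> [843, 274]
  L3: h(843,274)=(843*31+274)%997=485 -> [485]
  root = 485 == target 485  ** MATCH **
Candidate B: set leaf[3] = 47 -> leaves = [17, 52, 83, 47, 52, 79]
  L0: [17, 52, 83, 47, 52, 79]
  L1: h(17,52)=(17*31+52)%997=579 h(83,47)=(83*31+47)%997=626 h(52,79)=(52*31+79)%997=694 -> [579, 626, 694]
  L2: h(579,626)=(579*31+626)%997=629 h(694,694)=(694*31+694)%997=274 -> [629, 274]
  L3: h(629,274)=(629*31+274)%997=830 -> [830]
  root = 830 != target 485
Candidate C: set leaf[2] = 15 -> leaves = [17, 52, 15, 92, 52, 79]
  L0: [17, 52, 15, 92, 52, 79]
  L1: h(17,52)=(17*31+52)%997=579 h(15,92)=(15*31+92)%997=557 h(52,79)=(52*31+79)%997=694 -> [579, 557, 694]
  L2: h(579,557)=(579*31+557)%997=560 h(694,694)=(694*31+694)%997=274 -> [560, 274]
  L3: h(560,274)=(560*31+274)%997=685 -> [685]
  root = 685 != target 485
Candidate D: set leaf[5] = 57 -> leaves = [17, 52, 83, 92, 52, 57]
  L0: [17, 52, 83, 92, 52, 57]
  L1: h(17,52)=(17*31+52)%997=579 h(83,92)=(83*31+92)%997=671 h(52,57)=(52*31+57)%997=672 -> [579, 671, 672]
  L2: h(579,671)=(579*31+671)%997=674 h(672,672)=(672*31+672)%997=567 -> [674, 567]
  L3: h(674,567)=(674*31+567)%997=524 -> [524]
  root = 524 != target 485
Candidate A produces the target root.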